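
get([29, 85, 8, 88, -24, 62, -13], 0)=29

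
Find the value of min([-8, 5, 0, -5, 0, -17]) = -17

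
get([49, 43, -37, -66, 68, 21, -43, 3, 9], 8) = 9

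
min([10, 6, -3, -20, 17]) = -20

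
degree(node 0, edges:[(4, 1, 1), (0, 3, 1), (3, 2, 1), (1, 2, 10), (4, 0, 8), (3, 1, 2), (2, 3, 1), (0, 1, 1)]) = 3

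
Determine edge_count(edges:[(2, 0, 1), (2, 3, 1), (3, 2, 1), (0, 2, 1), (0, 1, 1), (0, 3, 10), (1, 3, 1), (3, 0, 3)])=8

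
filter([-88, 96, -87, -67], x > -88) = [96, -87, -67]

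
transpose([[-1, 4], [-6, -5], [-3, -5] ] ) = [[-1, -6, -3], [4, -5, -5]]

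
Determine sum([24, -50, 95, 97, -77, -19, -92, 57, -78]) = -43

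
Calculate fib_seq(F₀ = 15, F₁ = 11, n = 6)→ F_2 = F_1 + F_0 = 26
F_3 = F_2 + F_1 = 37
F_4 = F_3 + F_2 = 63
...
= [15, 11, 26, 37, 63, 100]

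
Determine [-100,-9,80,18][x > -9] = keep x where x > -9: -100✗, -9✗, 80✓, 18✓
= [80, 18]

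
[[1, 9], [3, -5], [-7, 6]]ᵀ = [[1, 3, -7], [9, -5, 6]]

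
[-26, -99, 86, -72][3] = -72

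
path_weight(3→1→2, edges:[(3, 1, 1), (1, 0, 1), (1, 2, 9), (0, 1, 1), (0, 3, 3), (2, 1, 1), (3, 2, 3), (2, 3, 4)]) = w(3→1)=1 + w(1→2)=9
= 10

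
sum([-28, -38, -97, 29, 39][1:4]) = -106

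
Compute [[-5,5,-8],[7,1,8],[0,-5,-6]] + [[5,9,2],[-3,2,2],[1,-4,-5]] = [[0, 14, -6], [4, 3, 10], [1, -9, -11]]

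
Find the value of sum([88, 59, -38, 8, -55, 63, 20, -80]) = 65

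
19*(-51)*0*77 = 0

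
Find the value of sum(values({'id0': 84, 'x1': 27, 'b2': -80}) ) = 31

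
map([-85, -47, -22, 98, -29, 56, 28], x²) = (-85)²=7225, (-47)²=2209, (-22)²=484, (98)²=9604, (-29)²=841, (56)²=3136, (28)²=784
= [7225, 2209, 484, 9604, 841, 3136, 784]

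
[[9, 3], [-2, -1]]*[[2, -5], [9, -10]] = [[45, -75], [-13, 20]]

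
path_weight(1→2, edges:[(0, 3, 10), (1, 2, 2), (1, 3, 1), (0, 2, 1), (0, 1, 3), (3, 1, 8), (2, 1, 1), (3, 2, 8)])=2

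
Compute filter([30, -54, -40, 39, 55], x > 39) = keep x where x > 39: 30✗, -54✗, -40✗, 39✗, 55✓
= [55]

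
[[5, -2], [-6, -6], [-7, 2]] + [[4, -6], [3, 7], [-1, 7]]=[[9, -8], [-3, 1], [-8, 9]]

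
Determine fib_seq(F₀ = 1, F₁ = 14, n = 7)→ [1, 14, 15, 29, 44, 73, 117]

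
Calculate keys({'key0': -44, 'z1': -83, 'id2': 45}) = ['key0', 'z1', 'id2']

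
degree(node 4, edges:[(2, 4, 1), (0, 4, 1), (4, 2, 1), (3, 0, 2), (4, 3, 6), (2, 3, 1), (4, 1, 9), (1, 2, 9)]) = 5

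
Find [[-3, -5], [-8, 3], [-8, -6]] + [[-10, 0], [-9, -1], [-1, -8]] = [[-13, -5], [-17, 2], [-9, -14]]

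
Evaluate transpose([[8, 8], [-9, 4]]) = [[8, -9], [8, 4]]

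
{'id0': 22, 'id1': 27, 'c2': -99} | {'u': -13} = {'id0': 22, 'id1': 27, 'c2': -99, 'u': -13}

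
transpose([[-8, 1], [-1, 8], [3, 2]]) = [[-8, -1, 3], [1, 8, 2]]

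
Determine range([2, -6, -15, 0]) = 17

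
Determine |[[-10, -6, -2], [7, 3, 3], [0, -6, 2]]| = (1)*(-10)*det([[3, 3], [-6, 2]]) + (-1)*(-6)*det([[7, 3], [0, 2]]) + (1)*(-2)*det([[7, 3], [0, -6]])
= -240 + 84 + 84
= -72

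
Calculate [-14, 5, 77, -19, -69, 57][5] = 57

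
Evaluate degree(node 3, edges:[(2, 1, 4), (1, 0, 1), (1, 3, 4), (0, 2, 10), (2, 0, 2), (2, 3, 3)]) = 2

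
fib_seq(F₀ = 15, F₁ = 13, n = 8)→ F_2 = F_1 + F_0 = 28
F_3 = F_2 + F_1 = 41
F_4 = F_3 + F_2 = 69
...
= [15, 13, 28, 41, 69, 110, 179, 289]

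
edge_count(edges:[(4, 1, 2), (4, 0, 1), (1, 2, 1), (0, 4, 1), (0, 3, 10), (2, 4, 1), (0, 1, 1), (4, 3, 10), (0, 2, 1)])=9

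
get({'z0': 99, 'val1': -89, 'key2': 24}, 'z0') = 99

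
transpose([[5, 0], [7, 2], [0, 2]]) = [[5, 7, 0], [0, 2, 2]]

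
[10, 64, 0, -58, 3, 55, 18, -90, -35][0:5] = [10, 64, 0, -58, 3]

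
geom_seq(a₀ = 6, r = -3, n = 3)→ a_0 = 6*(-3)^0 = 6
a_1 = 6*(-3)^1 = -18
a_2 = 6*(-3)^2 = 54
= [6, -18, 54]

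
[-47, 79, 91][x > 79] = [91]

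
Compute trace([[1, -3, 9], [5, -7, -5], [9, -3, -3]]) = -9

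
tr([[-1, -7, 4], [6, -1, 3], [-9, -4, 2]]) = diagonal: (-1) + (-1) + 2
= 0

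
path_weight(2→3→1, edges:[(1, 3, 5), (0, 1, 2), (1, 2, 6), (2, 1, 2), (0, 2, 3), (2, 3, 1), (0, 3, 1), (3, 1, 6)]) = 7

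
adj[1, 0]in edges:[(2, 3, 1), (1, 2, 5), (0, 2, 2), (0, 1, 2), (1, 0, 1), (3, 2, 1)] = 1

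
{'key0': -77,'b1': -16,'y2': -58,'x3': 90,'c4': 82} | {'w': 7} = {'key0': -77, 'b1': -16, 'y2': -58, 'x3': 90, 'c4': 82, 'w': 7}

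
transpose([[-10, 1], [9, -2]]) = [[-10, 9], [1, -2]]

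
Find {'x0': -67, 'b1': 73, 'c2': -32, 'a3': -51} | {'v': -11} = {'x0': -67, 'b1': 73, 'c2': -32, 'a3': -51, 'v': -11}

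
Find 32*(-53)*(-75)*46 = 5851200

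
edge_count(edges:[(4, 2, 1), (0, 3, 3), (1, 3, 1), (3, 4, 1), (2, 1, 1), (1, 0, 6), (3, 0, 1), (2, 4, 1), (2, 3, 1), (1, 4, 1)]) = 10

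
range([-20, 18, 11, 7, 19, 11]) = 39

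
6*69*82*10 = 339480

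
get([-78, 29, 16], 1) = 29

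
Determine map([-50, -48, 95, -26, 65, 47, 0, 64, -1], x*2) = [-100, -96, 190, -52, 130, 94, 0, 128, -2]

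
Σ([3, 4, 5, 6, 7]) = 3 + 4 + 5 + 6 + 7
= 25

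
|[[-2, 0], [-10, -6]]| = (-2)*(-6) - (0)*(-10)
= 12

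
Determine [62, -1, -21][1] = -1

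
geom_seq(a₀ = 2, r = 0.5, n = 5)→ a_0 = 2*0.5^0 = 2.0
a_1 = 2*0.5^1 = 1.0
a_2 = 2*0.5^2 = 0.5
...
= [2.0, 1.0, 0.5, 0.25, 0.125]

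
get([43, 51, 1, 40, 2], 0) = 43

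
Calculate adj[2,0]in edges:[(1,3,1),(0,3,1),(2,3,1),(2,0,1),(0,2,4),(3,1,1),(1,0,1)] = 1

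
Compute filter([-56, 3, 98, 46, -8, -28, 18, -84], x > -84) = keep x where x > -84: -56✓, 3✓, 98✓, 46✓, -8✓, -28✓, 18✓, -84✗
= [-56, 3, 98, 46, -8, -28, 18]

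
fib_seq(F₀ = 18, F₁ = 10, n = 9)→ F_2 = F_1 + F_0 = 28
F_3 = F_2 + F_1 = 38
F_4 = F_3 + F_2 = 66
...
= [18, 10, 28, 38, 66, 104, 170, 274, 444]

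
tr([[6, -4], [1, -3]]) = 3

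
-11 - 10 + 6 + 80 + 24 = 89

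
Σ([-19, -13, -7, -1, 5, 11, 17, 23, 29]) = (-19) + (-13) + (-7) + (-1) + 5 + 11 + 17 + 23 + 29
= 45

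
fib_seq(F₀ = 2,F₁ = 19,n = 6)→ [2, 19, 21, 40, 61, 101]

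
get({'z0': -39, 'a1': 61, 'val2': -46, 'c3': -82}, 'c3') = -82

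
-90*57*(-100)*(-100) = -51300000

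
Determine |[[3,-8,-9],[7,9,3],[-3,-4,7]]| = (1)*(3)*det([[9, 3], [-4, 7]]) + (-1)*(-8)*det([[7, 3], [-3, 7]]) + (1)*(-9)*det([[7, 9], [-3, -4]])
= 225 + 464 + 9
= 698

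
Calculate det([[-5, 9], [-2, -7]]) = 53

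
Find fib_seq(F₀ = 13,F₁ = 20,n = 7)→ [13, 20, 33, 53, 86, 139, 225]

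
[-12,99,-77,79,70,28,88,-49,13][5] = 28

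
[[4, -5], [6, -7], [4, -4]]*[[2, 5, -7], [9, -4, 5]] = [[-37, 40, -53], [-51, 58, -77], [-28, 36, -48]]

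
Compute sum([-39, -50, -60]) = -149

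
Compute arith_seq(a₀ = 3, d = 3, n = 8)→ a_0 = 3 + 0*3 = 3
a_1 = 3 + 1*3 = 6
a_2 = 3 + 2*3 = 9
...
= [3, 6, 9, 12, 15, 18, 21, 24]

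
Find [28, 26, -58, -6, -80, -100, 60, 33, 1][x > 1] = keep x where x > 1: 28✓, 26✓, -58✗, -6✗, -80✗, -100✗, 60✓, 33✓, 1✗
= [28, 26, 60, 33]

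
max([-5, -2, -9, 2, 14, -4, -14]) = 14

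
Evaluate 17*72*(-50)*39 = -2386800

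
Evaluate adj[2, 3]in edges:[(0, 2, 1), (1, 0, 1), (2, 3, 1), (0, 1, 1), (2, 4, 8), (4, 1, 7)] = 1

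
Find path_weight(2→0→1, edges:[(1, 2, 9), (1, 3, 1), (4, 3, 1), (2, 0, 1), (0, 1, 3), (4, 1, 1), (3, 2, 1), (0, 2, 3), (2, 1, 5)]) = 4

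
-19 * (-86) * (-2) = -3268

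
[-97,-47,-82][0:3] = [-97, -47, -82]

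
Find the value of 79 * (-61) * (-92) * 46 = 20394008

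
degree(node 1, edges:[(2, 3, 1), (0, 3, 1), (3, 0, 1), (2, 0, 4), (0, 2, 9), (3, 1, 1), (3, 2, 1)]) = 1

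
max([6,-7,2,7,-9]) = 7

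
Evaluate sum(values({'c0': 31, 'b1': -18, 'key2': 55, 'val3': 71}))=31 + (-18) + 55 + 71
= 139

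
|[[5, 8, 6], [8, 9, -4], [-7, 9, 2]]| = 1176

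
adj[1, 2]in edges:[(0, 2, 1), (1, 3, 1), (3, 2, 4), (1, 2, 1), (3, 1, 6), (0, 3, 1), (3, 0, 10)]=1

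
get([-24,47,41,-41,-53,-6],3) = -41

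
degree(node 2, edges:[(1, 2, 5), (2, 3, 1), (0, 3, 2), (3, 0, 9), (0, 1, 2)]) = incident: (1,2), (2,3)
= 2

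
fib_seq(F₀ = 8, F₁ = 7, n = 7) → [8, 7, 15, 22, 37, 59, 96]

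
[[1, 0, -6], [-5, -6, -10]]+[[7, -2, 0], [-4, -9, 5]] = [[8, -2, -6], [-9, -15, -5]]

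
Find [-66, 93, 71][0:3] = [-66, 93, 71]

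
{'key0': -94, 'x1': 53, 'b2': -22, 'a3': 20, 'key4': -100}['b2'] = -22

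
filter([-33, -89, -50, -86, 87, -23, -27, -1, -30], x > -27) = [87, -23, -1]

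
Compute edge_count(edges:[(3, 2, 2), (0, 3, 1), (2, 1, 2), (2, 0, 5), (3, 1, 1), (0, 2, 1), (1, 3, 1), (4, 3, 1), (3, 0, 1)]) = 9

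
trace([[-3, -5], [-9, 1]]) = -2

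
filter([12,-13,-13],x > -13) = [12]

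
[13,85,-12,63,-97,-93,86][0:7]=[13, 85, -12, 63, -97, -93, 86]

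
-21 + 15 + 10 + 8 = 12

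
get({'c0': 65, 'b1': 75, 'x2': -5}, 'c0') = 65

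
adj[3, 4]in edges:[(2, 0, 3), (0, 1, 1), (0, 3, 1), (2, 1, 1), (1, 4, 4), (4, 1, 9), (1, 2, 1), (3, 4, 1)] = 1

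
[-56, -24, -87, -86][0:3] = [-56, -24, -87]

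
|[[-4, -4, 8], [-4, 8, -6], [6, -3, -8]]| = (1)*(-4)*det([[8, -6], [-3, -8]]) + (-1)*(-4)*det([[-4, -6], [6, -8]]) + (1)*(8)*det([[-4, 8], [6, -3]])
= 328 + 272 + -288
= 312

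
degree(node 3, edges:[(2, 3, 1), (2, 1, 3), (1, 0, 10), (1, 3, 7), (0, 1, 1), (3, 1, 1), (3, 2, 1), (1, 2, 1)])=4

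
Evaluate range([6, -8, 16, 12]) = 24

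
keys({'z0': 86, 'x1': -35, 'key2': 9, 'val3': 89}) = ['z0', 'x1', 'key2', 'val3']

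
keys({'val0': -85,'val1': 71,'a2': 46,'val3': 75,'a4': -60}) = ['val0', 'val1', 'a2', 'val3', 'a4']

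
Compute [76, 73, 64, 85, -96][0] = 76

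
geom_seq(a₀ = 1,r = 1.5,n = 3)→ a_0 = 1*1.5^0 = 1.0
a_1 = 1*1.5^1 = 1.5
a_2 = 1*1.5^2 = 2.25
= [1.0, 1.5, 2.25]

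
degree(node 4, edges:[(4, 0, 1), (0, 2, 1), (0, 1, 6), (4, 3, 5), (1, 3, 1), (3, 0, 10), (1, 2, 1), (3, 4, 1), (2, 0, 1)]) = 3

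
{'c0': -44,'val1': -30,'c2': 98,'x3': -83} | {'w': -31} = {'c0': -44, 'val1': -30, 'c2': 98, 'x3': -83, 'w': -31}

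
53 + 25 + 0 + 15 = 93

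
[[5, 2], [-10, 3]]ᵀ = [[5, -10], [2, 3]]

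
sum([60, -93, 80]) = 60 + (-93) + 80
= 47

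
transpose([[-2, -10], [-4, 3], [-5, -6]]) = [[-2, -4, -5], [-10, 3, -6]]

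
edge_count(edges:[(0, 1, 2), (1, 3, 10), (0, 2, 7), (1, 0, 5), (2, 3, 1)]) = 5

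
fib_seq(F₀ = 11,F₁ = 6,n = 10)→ F_2 = F_1 + F_0 = 17
F_3 = F_2 + F_1 = 23
F_4 = F_3 + F_2 = 40
...
= [11, 6, 17, 23, 40, 63, 103, 166, 269, 435]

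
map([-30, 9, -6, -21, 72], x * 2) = [-60, 18, -12, -42, 144]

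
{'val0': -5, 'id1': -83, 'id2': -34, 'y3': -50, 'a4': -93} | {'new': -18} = {'val0': -5, 'id1': -83, 'id2': -34, 'y3': -50, 'a4': -93, 'new': -18}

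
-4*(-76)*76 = 23104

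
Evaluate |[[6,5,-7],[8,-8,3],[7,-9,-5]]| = (1)*(6)*det([[-8, 3], [-9, -5]]) + (-1)*(5)*det([[8, 3], [7, -5]]) + (1)*(-7)*det([[8, -8], [7, -9]])
= 402 + 305 + 112
= 819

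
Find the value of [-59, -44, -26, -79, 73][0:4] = [-59, -44, -26, -79]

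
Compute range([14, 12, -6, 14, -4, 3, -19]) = 33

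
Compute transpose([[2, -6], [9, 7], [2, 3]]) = [[2, 9, 2], [-6, 7, 3]]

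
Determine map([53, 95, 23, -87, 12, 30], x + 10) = 53+10=63, 95+10=105, 23+10=33, -87+10=-77, 12+10=22, 30+10=40
= [63, 105, 33, -77, 22, 40]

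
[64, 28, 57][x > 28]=keep x where x > 28: 64✓, 28✗, 57✓
= [64, 57]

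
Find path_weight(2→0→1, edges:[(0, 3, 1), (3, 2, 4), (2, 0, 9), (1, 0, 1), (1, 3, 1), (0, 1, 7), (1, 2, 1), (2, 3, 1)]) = w(2→0)=9 + w(0→1)=7
= 16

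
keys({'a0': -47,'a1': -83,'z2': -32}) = ['a0', 'a1', 'z2']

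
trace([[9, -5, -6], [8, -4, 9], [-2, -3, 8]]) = diagonal: 9 + (-4) + 8
= 13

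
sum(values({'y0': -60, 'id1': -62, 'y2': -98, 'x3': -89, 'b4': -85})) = (-60) + (-62) + (-98) + (-89) + (-85)
= -394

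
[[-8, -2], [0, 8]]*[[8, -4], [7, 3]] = [[-78, 26], [56, 24]]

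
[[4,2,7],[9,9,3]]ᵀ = [[4, 9], [2, 9], [7, 3]]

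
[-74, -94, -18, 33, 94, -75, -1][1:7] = [-94, -18, 33, 94, -75, -1]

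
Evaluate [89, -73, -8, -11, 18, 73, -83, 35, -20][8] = -20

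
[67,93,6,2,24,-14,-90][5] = -14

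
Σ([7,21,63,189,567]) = 7 + 21 + 63 + 189 + 567
= 847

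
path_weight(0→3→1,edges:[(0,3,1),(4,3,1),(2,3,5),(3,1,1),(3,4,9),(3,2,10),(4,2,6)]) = 2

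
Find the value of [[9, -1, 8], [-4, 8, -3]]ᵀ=[[9, -4], [-1, 8], [8, -3]]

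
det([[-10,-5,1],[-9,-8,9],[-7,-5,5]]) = 29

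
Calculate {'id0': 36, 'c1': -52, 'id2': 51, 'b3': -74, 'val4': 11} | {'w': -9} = {'id0': 36, 'c1': -52, 'id2': 51, 'b3': -74, 'val4': 11, 'w': -9}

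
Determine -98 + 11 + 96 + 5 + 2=16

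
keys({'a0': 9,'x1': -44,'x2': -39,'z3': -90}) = ['a0', 'x1', 'x2', 'z3']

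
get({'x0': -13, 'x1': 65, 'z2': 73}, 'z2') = 73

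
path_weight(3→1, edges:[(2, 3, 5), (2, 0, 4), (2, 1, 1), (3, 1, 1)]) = w(3→1)=1
= 1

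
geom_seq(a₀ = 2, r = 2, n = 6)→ [2, 4, 8, 16, 32, 64]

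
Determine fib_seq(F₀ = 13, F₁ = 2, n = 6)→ [13, 2, 15, 17, 32, 49]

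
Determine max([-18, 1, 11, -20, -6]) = 11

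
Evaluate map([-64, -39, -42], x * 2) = -64*2=-128, -39*2=-78, -42*2=-84
= [-128, -78, -84]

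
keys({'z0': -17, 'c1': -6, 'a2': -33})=['z0', 'c1', 'a2']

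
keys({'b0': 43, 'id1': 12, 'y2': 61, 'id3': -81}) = ['b0', 'id1', 'y2', 'id3']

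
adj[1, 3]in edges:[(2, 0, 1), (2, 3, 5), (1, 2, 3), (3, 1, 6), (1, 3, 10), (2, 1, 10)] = 10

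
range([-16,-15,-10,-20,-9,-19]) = 11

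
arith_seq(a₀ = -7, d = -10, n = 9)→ a_0 = -7 + 0*-10 = -7
a_1 = -7 + 1*-10 = -17
a_2 = -7 + 2*-10 = -27
...
= [-7, -17, -27, -37, -47, -57, -67, -77, -87]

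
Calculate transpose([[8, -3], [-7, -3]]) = [[8, -7], [-3, -3]]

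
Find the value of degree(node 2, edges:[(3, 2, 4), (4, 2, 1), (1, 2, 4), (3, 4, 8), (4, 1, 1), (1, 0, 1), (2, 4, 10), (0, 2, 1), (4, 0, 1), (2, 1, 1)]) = 6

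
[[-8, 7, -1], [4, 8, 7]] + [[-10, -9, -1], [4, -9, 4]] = [[-18, -2, -2], [8, -1, 11]]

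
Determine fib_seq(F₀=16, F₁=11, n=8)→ [16, 11, 27, 38, 65, 103, 168, 271]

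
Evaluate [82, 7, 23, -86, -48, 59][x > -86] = keep x where x > -86: 82✓, 7✓, 23✓, -86✗, -48✓, 59✓
= [82, 7, 23, -48, 59]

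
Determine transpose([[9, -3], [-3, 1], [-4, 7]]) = [[9, -3, -4], [-3, 1, 7]]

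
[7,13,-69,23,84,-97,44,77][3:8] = [23, 84, -97, 44, 77]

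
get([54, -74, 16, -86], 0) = 54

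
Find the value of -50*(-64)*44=140800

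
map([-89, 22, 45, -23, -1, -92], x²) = [7921, 484, 2025, 529, 1, 8464]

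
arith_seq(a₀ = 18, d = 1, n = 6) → a_0 = 18 + 0*1 = 18
a_1 = 18 + 1*1 = 19
a_2 = 18 + 2*1 = 20
...
= [18, 19, 20, 21, 22, 23]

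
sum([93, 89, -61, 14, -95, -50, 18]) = 93 + 89 + (-61) + 14 + (-95) + (-50) + 18
= 8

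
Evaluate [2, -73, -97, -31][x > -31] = [2]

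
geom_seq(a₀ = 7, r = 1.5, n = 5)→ [7.0, 10.5, 15.75, 23.625, 35.4375]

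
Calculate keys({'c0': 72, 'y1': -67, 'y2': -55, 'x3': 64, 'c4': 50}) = ['c0', 'y1', 'y2', 'x3', 'c4']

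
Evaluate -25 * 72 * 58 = -104400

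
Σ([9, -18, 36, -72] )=9 + -18 + 36 + -72
= -45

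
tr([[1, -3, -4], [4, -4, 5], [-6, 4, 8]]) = diagonal: 1 + (-4) + 8
= 5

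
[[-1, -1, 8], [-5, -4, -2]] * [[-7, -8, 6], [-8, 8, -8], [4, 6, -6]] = [[47, 48, -46], [59, -4, 14]]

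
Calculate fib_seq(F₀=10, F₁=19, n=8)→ [10, 19, 29, 48, 77, 125, 202, 327]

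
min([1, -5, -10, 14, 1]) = -10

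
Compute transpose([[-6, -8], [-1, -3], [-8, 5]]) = [[-6, -1, -8], [-8, -3, 5]]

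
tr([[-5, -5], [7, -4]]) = -9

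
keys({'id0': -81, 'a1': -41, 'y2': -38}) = ['id0', 'a1', 'y2']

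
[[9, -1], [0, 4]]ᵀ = [[9, 0], [-1, 4]]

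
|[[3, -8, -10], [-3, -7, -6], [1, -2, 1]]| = -163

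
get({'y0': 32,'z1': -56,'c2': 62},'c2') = 62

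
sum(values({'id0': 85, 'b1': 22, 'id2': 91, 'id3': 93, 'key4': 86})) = 85 + 22 + 91 + 93 + 86
= 377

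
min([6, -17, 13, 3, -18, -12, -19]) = -19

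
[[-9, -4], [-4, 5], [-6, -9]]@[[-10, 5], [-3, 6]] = [[102, -69], [25, 10], [87, -84]]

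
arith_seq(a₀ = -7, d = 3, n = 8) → [-7, -4, -1, 2, 5, 8, 11, 14]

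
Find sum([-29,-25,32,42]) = (-29) + (-25) + 32 + 42
= 20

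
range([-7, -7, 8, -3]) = 15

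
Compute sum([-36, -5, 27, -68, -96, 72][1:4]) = slice → [-5, 27, -68]
(-5) + 27 + (-68)
= -46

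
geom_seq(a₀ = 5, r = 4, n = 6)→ a_0 = 5*4^0 = 5
a_1 = 5*4^1 = 20
a_2 = 5*4^2 = 80
...
= [5, 20, 80, 320, 1280, 5120]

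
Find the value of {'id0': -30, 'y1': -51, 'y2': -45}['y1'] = -51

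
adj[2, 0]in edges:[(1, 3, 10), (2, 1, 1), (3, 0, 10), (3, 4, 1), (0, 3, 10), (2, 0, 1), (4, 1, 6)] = 1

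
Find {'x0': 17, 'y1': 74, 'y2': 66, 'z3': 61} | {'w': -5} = {'x0': 17, 'y1': 74, 'y2': 66, 'z3': 61, 'w': -5}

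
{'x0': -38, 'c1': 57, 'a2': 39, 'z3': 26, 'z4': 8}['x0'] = -38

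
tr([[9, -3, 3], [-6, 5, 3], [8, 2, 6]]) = 20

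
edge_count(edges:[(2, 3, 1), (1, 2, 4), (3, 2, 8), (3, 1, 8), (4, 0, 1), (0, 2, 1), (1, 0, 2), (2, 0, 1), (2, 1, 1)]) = 9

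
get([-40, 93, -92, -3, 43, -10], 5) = -10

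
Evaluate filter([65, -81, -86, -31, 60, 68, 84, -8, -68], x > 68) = keep x where x > 68: 65✗, -81✗, -86✗, -31✗, 60✗, 68✗, 84✓, -8✗, -68✗
= [84]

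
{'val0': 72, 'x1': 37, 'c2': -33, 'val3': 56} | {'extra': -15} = {'val0': 72, 'x1': 37, 'c2': -33, 'val3': 56, 'extra': -15}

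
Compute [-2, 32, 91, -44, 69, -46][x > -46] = keep x where x > -46: -2✓, 32✓, 91✓, -44✓, 69✓, -46✗
= [-2, 32, 91, -44, 69]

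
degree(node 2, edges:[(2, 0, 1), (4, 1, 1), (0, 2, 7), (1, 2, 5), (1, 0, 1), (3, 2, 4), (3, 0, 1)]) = incident: (2,0), (0,2), (1,2), (3,2)
= 4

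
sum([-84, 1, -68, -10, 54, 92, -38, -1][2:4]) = -78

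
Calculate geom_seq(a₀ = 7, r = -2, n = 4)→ [7, -14, 28, -56]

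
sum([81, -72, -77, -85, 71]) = 81 + (-72) + (-77) + (-85) + 71
= -82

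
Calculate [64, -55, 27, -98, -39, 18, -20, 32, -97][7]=32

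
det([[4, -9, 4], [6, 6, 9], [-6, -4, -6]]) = (1)*(4)*det([[6, 9], [-4, -6]]) + (-1)*(-9)*det([[6, 9], [-6, -6]]) + (1)*(4)*det([[6, 6], [-6, -4]])
= 0 + 162 + 48
= 210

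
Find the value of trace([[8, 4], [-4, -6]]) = 2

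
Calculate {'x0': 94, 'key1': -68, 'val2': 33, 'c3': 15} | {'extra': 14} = {'x0': 94, 'key1': -68, 'val2': 33, 'c3': 15, 'extra': 14}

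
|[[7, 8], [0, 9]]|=63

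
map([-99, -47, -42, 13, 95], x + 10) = -99+10=-89, -47+10=-37, -42+10=-32, 13+10=23, 95+10=105
= [-89, -37, -32, 23, 105]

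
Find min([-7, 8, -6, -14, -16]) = -16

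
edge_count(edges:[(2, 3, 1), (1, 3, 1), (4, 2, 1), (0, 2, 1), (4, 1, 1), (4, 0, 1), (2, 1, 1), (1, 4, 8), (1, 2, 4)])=9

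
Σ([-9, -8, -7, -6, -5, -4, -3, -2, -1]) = -45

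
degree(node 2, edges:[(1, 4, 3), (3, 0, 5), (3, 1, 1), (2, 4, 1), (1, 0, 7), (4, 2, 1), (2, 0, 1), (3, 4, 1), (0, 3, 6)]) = 3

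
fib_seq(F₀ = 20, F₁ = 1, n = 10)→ [20, 1, 21, 22, 43, 65, 108, 173, 281, 454]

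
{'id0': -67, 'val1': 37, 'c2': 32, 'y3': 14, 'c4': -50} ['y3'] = 14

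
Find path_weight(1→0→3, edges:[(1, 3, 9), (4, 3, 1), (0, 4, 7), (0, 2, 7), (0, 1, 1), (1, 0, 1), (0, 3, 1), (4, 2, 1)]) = w(1→0)=1 + w(0→3)=1
= 2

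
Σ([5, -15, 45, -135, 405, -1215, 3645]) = 5 + -15 + 45 + -135 + 405 + -1215 + 3645
= 2735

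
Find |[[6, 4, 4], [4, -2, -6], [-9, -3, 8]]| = -236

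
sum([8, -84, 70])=8 + (-84) + 70
= -6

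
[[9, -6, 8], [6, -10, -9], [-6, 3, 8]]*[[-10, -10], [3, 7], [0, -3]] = [[-108, -156], [-90, -103], [69, 57]]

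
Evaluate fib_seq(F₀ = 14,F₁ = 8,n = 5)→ F_2 = F_1 + F_0 = 22
F_3 = F_2 + F_1 = 30
F_4 = F_3 + F_2 = 52
= [14, 8, 22, 30, 52]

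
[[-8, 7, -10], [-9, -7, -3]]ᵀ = [[-8, -9], [7, -7], [-10, -3]]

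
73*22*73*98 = 11489324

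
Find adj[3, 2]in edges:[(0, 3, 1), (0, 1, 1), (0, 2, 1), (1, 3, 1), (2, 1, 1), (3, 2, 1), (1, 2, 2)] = 1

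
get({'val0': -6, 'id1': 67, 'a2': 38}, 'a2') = 38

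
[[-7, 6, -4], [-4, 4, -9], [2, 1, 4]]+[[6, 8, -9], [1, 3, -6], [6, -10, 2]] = [[-1, 14, -13], [-3, 7, -15], [8, -9, 6]]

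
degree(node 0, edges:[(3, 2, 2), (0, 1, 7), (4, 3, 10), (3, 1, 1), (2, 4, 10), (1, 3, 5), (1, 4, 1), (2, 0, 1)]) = 2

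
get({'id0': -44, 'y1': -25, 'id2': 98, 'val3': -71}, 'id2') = 98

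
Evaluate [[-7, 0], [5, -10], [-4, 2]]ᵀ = [[-7, 5, -4], [0, -10, 2]]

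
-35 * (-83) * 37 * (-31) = -3332035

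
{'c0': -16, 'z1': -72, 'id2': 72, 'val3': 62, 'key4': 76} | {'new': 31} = {'c0': -16, 'z1': -72, 'id2': 72, 'val3': 62, 'key4': 76, 'new': 31}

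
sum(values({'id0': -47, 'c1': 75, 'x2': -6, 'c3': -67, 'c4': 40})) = -5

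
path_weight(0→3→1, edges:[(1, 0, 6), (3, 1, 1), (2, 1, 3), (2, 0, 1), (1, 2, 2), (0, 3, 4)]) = 5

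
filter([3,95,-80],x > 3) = keep x where x > 3: 3✗, 95✓, -80✗
= [95]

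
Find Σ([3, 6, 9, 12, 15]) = 45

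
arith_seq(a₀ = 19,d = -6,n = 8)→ [19, 13, 7, 1, -5, -11, -17, -23]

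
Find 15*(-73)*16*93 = -1629360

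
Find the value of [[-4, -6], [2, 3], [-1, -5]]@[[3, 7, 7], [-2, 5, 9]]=[[0, -58, -82], [0, 29, 41], [7, -32, -52]]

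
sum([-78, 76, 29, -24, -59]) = -56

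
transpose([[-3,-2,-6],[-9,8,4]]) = [[-3, -9], [-2, 8], [-6, 4]]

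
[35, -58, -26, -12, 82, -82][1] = -58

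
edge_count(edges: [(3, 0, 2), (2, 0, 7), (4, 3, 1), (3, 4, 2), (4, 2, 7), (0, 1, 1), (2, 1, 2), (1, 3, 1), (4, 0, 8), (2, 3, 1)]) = 10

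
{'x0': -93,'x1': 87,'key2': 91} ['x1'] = 87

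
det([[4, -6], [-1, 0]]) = -6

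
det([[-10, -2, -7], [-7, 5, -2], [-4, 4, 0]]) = (1)*(-10)*det([[5, -2], [4, 0]]) + (-1)*(-2)*det([[-7, -2], [-4, 0]]) + (1)*(-7)*det([[-7, 5], [-4, 4]])
= -80 + -16 + 56
= -40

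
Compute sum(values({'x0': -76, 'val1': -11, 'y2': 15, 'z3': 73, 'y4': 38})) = (-76) + (-11) + 15 + 73 + 38
= 39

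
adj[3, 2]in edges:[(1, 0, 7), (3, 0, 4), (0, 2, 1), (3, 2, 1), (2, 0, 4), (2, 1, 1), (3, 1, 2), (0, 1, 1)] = 1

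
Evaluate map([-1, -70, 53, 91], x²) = [1, 4900, 2809, 8281]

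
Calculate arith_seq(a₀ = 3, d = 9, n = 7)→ a_0 = 3 + 0*9 = 3
a_1 = 3 + 1*9 = 12
a_2 = 3 + 2*9 = 21
...
= [3, 12, 21, 30, 39, 48, 57]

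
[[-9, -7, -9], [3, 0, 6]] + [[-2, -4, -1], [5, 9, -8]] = [[-11, -11, -10], [8, 9, -2]]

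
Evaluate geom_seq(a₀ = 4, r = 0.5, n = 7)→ [4.0, 2.0, 1.0, 0.5, 0.25, 0.125, 0.0625]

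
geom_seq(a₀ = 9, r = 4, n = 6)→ a_0 = 9*4^0 = 9
a_1 = 9*4^1 = 36
a_2 = 9*4^2 = 144
...
= [9, 36, 144, 576, 2304, 9216]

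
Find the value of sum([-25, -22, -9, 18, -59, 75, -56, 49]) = -29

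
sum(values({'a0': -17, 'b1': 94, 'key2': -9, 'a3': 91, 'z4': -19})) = (-17) + 94 + (-9) + 91 + (-19)
= 140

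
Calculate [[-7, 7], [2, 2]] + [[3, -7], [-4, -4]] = [[-4, 0], [-2, -2]]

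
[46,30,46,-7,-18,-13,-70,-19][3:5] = [-7, -18]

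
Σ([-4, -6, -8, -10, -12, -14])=(-4) + (-6) + (-8) + (-10) + (-12) + (-14)
= -54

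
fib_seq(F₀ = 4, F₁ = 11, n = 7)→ F_2 = F_1 + F_0 = 15
F_3 = F_2 + F_1 = 26
F_4 = F_3 + F_2 = 41
...
= [4, 11, 15, 26, 41, 67, 108]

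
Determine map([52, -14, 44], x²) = [2704, 196, 1936]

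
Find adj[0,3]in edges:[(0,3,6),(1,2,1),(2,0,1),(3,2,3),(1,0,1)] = 6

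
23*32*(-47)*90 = -3113280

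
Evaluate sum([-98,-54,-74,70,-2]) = -158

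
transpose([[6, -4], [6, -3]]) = [[6, 6], [-4, -3]]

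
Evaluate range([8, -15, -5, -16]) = 24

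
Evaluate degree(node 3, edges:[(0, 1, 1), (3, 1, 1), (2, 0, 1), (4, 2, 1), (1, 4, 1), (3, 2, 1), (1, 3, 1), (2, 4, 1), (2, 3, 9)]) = 4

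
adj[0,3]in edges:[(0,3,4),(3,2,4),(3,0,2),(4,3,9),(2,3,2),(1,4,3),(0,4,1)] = 4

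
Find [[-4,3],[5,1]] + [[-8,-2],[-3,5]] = [[-12, 1], [2, 6]]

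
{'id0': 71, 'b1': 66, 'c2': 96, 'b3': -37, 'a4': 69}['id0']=71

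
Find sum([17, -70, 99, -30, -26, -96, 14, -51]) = 17 + (-70) + 99 + (-30) + (-26) + (-96) + 14 + (-51)
= -143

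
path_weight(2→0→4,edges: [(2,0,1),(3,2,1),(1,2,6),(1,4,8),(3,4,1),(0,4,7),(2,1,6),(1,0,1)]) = 8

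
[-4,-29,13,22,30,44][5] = 44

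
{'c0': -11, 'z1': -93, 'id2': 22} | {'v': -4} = {'c0': -11, 'z1': -93, 'id2': 22, 'v': -4}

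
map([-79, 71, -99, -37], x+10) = -79+10=-69, 71+10=81, -99+10=-89, -37+10=-27
= [-69, 81, -89, -27]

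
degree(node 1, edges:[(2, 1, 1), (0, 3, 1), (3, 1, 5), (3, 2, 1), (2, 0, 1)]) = incident: (2,1), (3,1)
= 2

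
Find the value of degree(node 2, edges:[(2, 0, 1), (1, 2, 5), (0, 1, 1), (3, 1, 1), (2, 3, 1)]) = 3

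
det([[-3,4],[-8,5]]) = 17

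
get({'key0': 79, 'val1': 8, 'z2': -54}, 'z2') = -54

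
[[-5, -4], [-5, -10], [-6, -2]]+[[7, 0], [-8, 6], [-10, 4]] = [[2, -4], [-13, -4], [-16, 2]]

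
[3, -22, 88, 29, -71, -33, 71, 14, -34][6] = 71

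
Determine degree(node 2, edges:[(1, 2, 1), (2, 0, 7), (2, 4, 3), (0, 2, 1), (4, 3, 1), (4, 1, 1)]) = incident: (1,2), (2,0), (2,4), (0,2)
= 4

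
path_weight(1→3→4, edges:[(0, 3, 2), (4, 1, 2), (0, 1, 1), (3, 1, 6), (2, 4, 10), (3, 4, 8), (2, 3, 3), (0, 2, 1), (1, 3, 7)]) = w(1→3)=7 + w(3→4)=8
= 15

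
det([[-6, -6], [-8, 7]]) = (-6)*(7) - (-6)*(-8)
= -90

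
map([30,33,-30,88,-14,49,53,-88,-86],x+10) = [40, 43, -20, 98, -4, 59, 63, -78, -76]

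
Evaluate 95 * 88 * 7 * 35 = 2048200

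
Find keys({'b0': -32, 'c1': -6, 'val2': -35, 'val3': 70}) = ['b0', 'c1', 'val2', 'val3']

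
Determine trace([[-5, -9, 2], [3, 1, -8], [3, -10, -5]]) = -9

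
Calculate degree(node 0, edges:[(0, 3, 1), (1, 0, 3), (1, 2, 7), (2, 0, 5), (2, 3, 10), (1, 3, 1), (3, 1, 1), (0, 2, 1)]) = 4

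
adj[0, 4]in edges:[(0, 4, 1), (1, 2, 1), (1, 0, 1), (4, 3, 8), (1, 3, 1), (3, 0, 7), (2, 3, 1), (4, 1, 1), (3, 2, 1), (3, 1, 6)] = 1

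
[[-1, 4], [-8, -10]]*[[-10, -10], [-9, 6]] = [[-26, 34], [170, 20]]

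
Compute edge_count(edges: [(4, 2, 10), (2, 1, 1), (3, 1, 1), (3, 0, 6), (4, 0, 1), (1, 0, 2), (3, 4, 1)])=7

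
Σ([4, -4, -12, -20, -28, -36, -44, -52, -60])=4 + (-4) + (-12) + (-20) + (-28) + (-36) + (-44) + (-52) + (-60)
= -252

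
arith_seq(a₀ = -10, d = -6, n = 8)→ [-10, -16, -22, -28, -34, -40, -46, -52]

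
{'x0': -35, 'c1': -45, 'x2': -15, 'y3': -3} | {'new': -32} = {'x0': -35, 'c1': -45, 'x2': -15, 'y3': -3, 'new': -32}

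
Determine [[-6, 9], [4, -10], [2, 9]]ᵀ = [[-6, 4, 2], [9, -10, 9]]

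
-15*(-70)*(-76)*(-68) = 5426400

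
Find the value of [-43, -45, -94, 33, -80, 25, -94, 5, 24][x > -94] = keep x where x > -94: -43✓, -45✓, -94✗, 33✓, -80✓, 25✓, -94✗, 5✓, 24✓
= [-43, -45, 33, -80, 25, 5, 24]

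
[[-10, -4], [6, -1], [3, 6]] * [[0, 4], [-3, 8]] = [[12, -72], [3, 16], [-18, 60]]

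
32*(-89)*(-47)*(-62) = -8299072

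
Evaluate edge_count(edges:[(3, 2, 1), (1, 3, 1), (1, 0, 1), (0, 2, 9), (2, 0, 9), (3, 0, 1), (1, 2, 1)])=7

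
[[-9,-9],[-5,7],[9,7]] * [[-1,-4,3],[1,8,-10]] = [[0, -36, 63], [12, 76, -85], [-2, 20, -43]]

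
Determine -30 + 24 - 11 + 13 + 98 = 94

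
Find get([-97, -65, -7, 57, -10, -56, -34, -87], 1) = -65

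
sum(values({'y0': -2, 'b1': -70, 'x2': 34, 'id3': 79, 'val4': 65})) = 106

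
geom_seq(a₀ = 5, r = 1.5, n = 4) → a_0 = 5*1.5^0 = 5.0
a_1 = 5*1.5^1 = 7.5
a_2 = 5*1.5^2 = 11.25
...
= [5.0, 7.5, 11.25, 16.875]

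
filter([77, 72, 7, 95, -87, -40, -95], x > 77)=[95]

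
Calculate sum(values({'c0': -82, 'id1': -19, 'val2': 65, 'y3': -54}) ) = -90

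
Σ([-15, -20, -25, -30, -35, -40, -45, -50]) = -260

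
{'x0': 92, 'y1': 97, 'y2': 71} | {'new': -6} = {'x0': 92, 'y1': 97, 'y2': 71, 'new': -6}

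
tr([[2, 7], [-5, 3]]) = diagonal: 2 + 3
= 5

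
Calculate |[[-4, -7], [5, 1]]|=(-4)*(1) - (-7)*(5)
= 31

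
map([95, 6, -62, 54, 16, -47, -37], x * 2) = 95*2=190, 6*2=12, -62*2=-124, 54*2=108, 16*2=32, -47*2=-94, -37*2=-74
= [190, 12, -124, 108, 32, -94, -74]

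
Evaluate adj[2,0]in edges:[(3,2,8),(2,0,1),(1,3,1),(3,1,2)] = 1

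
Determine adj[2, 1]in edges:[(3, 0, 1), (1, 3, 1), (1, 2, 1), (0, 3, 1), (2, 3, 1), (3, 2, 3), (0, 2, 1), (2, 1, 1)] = 1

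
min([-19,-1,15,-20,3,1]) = -20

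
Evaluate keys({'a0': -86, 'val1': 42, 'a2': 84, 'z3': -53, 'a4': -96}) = ['a0', 'val1', 'a2', 'z3', 'a4']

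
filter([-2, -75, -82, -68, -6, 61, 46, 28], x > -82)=[-2, -75, -68, -6, 61, 46, 28]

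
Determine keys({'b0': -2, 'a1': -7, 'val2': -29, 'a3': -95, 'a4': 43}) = ['b0', 'a1', 'val2', 'a3', 'a4']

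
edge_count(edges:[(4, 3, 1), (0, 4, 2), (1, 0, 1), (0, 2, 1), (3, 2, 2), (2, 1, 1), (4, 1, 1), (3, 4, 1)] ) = 8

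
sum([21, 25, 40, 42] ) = 21 + 25 + 40 + 42
= 128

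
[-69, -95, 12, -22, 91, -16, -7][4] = 91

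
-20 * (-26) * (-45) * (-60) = 1404000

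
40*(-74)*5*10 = -148000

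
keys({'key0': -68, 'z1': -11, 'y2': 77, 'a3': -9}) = ['key0', 'z1', 'y2', 'a3']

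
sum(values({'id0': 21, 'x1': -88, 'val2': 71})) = 4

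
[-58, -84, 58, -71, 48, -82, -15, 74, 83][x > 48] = keep x where x > 48: -58✗, -84✗, 58✓, -71✗, 48✗, -82✗, -15✗, 74✓, 83✓
= [58, 74, 83]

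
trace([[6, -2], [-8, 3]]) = 9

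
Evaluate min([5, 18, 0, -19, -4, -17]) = -19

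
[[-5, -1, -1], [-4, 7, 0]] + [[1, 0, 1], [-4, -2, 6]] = [[-4, -1, 0], [-8, 5, 6]]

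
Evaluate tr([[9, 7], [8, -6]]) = 3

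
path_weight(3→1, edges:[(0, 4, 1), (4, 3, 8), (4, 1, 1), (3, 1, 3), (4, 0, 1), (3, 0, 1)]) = w(3→1)=3
= 3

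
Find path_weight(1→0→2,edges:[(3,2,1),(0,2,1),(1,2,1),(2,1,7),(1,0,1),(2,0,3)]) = 2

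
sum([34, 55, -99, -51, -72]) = 34 + 55 + (-99) + (-51) + (-72)
= -133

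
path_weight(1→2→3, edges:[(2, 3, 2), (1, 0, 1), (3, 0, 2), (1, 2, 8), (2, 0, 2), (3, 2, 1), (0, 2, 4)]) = 10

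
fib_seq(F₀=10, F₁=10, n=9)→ [10, 10, 20, 30, 50, 80, 130, 210, 340]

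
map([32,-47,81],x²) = [1024, 2209, 6561]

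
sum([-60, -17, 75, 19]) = (-60) + (-17) + 75 + 19
= 17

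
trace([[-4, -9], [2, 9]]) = diagonal: (-4) + 9
= 5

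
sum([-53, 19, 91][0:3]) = 57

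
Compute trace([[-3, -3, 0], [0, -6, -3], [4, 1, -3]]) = -12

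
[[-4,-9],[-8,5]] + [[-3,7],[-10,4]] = [[-7, -2], [-18, 9]]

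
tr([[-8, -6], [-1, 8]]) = diagonal: (-8) + 8
= 0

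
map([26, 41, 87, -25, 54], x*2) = 26*2=52, 41*2=82, 87*2=174, -25*2=-50, 54*2=108
= [52, 82, 174, -50, 108]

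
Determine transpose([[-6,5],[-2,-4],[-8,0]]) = [[-6, -2, -8], [5, -4, 0]]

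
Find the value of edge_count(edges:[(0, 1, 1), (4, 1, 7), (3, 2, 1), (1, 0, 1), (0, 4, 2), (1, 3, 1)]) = 6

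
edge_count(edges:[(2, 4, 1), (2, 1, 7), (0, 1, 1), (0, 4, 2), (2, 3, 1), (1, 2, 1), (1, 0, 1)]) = 7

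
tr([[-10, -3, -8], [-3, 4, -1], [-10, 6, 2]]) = diagonal: (-10) + 4 + 2
= -4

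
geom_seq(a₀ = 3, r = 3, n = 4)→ a_0 = 3*3^0 = 3
a_1 = 3*3^1 = 9
a_2 = 3*3^2 = 27
...
= [3, 9, 27, 81]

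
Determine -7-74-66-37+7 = -177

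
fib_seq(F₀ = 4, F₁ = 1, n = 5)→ F_2 = F_1 + F_0 = 5
F_3 = F_2 + F_1 = 6
F_4 = F_3 + F_2 = 11
= [4, 1, 5, 6, 11]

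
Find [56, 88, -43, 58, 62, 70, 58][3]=58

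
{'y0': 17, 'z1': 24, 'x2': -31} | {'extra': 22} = {'y0': 17, 'z1': 24, 'x2': -31, 'extra': 22}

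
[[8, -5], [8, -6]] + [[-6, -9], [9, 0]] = [[2, -14], [17, -6]]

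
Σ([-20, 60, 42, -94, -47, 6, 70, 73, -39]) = (-20) + 60 + 42 + (-94) + (-47) + 6 + 70 + 73 + (-39)
= 51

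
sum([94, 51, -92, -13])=94 + 51 + (-92) + (-13)
= 40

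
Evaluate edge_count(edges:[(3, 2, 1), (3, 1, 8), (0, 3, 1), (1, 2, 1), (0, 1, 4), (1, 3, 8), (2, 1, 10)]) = 7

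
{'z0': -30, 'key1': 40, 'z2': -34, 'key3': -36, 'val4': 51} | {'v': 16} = {'z0': -30, 'key1': 40, 'z2': -34, 'key3': -36, 'val4': 51, 'v': 16}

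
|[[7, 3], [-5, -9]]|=-48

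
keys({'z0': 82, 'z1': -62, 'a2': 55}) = ['z0', 'z1', 'a2']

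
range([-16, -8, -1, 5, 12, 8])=28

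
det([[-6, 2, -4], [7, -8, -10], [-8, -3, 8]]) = (1)*(-6)*det([[-8, -10], [-3, 8]]) + (-1)*(2)*det([[7, -10], [-8, 8]]) + (1)*(-4)*det([[7, -8], [-8, -3]])
= 564 + 48 + 340
= 952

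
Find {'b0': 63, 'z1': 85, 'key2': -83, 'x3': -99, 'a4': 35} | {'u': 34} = {'b0': 63, 'z1': 85, 'key2': -83, 'x3': -99, 'a4': 35, 'u': 34}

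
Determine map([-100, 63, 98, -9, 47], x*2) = -100*2=-200, 63*2=126, 98*2=196, -9*2=-18, 47*2=94
= [-200, 126, 196, -18, 94]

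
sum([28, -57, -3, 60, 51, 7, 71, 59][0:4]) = 28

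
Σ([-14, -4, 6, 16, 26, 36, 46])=(-14) + (-4) + 6 + 16 + 26 + 36 + 46
= 112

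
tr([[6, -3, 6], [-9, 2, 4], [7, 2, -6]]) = 2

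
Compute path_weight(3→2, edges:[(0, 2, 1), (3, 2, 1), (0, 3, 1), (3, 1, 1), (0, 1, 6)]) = 1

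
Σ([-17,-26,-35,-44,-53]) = (-17) + (-26) + (-35) + (-44) + (-53)
= -175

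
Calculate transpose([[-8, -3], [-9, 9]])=[[-8, -9], [-3, 9]]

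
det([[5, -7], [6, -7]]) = (5)*(-7) - (-7)*(6)
= 7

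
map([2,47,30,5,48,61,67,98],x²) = [4, 2209, 900, 25, 2304, 3721, 4489, 9604]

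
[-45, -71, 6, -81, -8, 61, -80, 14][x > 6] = [61, 14]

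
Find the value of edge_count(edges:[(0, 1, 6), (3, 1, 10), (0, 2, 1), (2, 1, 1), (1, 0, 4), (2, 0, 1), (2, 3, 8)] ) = 7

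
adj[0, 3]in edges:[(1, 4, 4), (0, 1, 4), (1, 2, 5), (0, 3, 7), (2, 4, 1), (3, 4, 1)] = 7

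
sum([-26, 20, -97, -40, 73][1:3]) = -77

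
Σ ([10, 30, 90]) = 130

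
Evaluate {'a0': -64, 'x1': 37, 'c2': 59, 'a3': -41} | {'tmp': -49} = {'a0': -64, 'x1': 37, 'c2': 59, 'a3': -41, 'tmp': -49}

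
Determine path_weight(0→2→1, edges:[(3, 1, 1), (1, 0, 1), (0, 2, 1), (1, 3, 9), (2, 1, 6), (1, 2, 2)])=w(0→2)=1 + w(2→1)=6
= 7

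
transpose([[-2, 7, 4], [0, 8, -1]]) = [[-2, 0], [7, 8], [4, -1]]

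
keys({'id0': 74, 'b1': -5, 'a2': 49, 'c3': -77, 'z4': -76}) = ['id0', 'b1', 'a2', 'c3', 'z4']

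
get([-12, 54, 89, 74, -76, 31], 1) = 54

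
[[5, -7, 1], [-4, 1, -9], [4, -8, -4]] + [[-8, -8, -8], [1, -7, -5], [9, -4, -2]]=[[-3, -15, -7], [-3, -6, -14], [13, -12, -6]]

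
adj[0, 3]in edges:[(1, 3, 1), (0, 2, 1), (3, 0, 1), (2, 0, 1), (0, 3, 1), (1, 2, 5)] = 1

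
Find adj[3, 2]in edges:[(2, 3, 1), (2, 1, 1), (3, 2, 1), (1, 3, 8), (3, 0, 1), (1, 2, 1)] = 1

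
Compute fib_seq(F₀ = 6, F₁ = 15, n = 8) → [6, 15, 21, 36, 57, 93, 150, 243]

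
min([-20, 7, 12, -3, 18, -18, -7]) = -20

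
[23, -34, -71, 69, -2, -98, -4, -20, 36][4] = -2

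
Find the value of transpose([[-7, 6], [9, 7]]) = [[-7, 9], [6, 7]]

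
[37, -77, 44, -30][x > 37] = keep x where x > 37: 37✗, -77✗, 44✓, -30✗
= [44]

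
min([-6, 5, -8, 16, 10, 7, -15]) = -15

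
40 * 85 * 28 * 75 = 7140000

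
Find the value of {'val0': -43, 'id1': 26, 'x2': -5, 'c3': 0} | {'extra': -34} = {'val0': -43, 'id1': 26, 'x2': -5, 'c3': 0, 'extra': -34}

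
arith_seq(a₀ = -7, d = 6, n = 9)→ [-7, -1, 5, 11, 17, 23, 29, 35, 41]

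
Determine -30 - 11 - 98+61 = -78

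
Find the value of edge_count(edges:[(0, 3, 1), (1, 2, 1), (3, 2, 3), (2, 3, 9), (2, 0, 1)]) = 5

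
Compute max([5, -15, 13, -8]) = 13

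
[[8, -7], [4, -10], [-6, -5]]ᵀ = [[8, 4, -6], [-7, -10, -5]]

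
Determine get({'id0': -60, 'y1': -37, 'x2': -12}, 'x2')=-12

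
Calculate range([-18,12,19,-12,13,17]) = 37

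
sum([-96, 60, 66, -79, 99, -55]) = -5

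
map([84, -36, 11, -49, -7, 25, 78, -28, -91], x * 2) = 84*2=168, -36*2=-72, 11*2=22, -49*2=-98, -7*2=-14, 25*2=50, 78*2=156, -28*2=-56, -91*2=-182
= [168, -72, 22, -98, -14, 50, 156, -56, -182]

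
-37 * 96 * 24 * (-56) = 4773888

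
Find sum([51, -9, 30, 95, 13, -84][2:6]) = 54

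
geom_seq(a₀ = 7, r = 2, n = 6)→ a_0 = 7*2^0 = 7
a_1 = 7*2^1 = 14
a_2 = 7*2^2 = 28
...
= [7, 14, 28, 56, 112, 224]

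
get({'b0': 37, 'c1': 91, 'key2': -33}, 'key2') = -33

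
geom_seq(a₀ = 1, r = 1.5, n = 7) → [1.0, 1.5, 2.25, 3.375, 5.0625, 7.59375, 11.390625]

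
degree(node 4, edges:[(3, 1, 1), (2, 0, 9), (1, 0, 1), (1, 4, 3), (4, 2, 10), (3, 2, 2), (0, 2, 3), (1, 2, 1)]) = 2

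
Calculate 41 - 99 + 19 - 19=-58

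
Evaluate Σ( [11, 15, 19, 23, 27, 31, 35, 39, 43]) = 243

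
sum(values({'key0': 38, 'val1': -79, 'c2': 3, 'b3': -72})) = -110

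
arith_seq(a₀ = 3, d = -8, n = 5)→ [3, -5, -13, -21, -29]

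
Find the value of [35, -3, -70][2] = -70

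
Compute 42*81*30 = 102060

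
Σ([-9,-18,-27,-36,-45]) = (-9) + (-18) + (-27) + (-36) + (-45)
= -135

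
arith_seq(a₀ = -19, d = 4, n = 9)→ a_0 = -19 + 0*4 = -19
a_1 = -19 + 1*4 = -15
a_2 = -19 + 2*4 = -11
...
= [-19, -15, -11, -7, -3, 1, 5, 9, 13]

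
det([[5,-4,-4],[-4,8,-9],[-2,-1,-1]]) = -221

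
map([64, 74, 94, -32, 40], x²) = (64)²=4096, (74)²=5476, (94)²=8836, (-32)²=1024, (40)²=1600
= [4096, 5476, 8836, 1024, 1600]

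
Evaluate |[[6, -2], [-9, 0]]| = (6)*(0) - (-2)*(-9)
= -18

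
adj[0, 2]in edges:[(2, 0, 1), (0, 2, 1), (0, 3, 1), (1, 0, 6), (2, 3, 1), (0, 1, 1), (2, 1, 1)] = 1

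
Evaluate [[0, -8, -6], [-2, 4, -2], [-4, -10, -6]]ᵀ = [[0, -2, -4], [-8, 4, -10], [-6, -2, -6]]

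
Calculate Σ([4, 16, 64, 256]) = 340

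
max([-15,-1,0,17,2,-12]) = 17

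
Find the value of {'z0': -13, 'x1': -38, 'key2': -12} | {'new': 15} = {'z0': -13, 'x1': -38, 'key2': -12, 'new': 15}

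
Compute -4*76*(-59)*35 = 627760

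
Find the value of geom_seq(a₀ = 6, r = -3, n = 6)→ [6, -18, 54, -162, 486, -1458]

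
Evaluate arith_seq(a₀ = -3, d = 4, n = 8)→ a_0 = -3 + 0*4 = -3
a_1 = -3 + 1*4 = 1
a_2 = -3 + 2*4 = 5
...
= [-3, 1, 5, 9, 13, 17, 21, 25]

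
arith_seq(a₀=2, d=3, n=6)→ [2, 5, 8, 11, 14, 17]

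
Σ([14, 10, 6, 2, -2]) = 30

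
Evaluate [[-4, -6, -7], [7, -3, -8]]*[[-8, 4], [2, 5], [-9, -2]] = C[0][0] = (-4)*(-8) + (-6)*(2) + (-7)*(-9) = 83
C[0][1] = (-4)*(4) + (-6)*(5) + (-7)*(-2) = -32
C[1][0] = (7)*(-8) + (-3)*(2) + (-8)*(-9) = 10
C[1][1] = (7)*(4) + (-3)*(5) + (-8)*(-2) = 29
= [[83, -32], [10, 29]]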